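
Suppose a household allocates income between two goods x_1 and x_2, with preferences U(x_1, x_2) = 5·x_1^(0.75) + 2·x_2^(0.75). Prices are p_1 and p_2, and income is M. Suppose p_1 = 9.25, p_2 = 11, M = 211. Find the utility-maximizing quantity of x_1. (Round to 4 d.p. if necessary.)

From the CES first-order condition, (5/2)·(x_2/x_1)^(0.25) = p_1/p_2.
Solve for the ratio: x_2/x_1 = [(2/5)·p_1/p_2]^(4).
With the ratio pinned down, the budget gives x_1* = M/(p_1 + p_2·(x_2/x_1)) and x_2* = (x_2/x_1)·x_1*.
Numerically x_2/x_1 = 0.012801, so x_1* = 211/(9.25 + 11·0.012801) = 22.4688.

x_1* = 22.4688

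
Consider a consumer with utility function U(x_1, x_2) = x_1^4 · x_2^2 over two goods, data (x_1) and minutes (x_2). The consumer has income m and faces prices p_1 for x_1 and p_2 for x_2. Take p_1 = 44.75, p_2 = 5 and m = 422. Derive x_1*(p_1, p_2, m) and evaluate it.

The MRS is 2·x_2/x_1. Set MRS = p_1/p_2.
Rearranging, p_2·x_2 = (1/2)·p_1·x_1. Substituting into the budget gives p_1·x_1·(1 + (1/2)) = m.
Demand: x_1*(p_1,p_2,m) = 2/3·m/p_1 and x_2* = 1/3·m/p_2.
At p_1=44.75, p_2=5, m=422: x_1* = 2/3·422/44.75 = 6.2868.

x_1* = 6.2868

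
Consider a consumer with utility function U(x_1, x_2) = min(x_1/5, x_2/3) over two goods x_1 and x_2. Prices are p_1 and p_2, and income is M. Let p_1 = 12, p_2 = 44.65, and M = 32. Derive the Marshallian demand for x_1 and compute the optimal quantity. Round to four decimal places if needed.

Leontief preferences: the optimum is at the kink where x_1/5 = x_2/3, i.e. x_2 = (3/5)·x_1.
Budget: p_1·x_1 + p_2·(3/5)·x_1 = M, so (5·p_1 + 3·p_2)·x_1 = 5·M.
Demand: x_1*(p_1,p_2,M) = 5·M/(5·p_1 + 3·p_2), x_2* = 3·M/(5·p_1 + 3·p_2).
Here 5·12 + 3·44.65 = 193.95, giving x_1* = 0.825.

x_1* = 0.825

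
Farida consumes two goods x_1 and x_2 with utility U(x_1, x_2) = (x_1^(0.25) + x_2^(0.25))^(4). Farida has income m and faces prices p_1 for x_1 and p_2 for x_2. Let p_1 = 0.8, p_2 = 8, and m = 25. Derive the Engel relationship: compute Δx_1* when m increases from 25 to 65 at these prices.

Δx_1* = 34.1493

MU_x_1 ∝ x_1^(-0.75), MU_x_2 ∝ x_2^(-0.75), so MRS = (x_2/x_1)^(0.75) = p_1/p_2.
Hence x_2/x_1 = (p_1/p_2)^(1/(0.75)), i.e. raised to the 4/3 power.
Substitute x_2 = (x_2/x_1)·x_1 into the budget: x_1* = m/(p_1 + p_2·(x_2/x_1)).
Numerically x_2/x_1 = 0.046416, so x_1* = 25/(0.8 + 8·0.046416) = 21.3433.
At m' = 65: x_1* = 55.4926. Change: 55.4926 − 21.3433 = 34.1493.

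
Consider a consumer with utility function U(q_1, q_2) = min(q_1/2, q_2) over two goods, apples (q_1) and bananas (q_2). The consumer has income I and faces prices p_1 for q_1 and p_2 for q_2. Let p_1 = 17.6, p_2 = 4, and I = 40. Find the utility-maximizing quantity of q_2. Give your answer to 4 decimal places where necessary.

q_2* = 1.0204

Demand: q_1*(p_1,p_2,I) = 2·I/(2·p_1 + p_2), q_2* = I/(2·p_1 + p_2).
Here 2·17.6 + 4 = 39.2, giving q_2* = 1.0204.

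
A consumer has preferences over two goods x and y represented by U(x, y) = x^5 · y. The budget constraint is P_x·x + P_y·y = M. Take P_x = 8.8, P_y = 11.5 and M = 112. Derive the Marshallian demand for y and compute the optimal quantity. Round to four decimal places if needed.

MU_x/MU_y = (5·y)/(x); tangency sets this equal to P_x/P_y.
So 5·P_y·y = P_x·x; combined with the budget, a share 5/6 of income goes to x.
Demand: x*(P_x,P_y,M) = 5/6·M/P_x and y* = 1/6·M/P_y.
At P_x=8.8, P_y=11.5, M=112: y* = 1/6·112/11.5 = 1.6232.

y* = 1.6232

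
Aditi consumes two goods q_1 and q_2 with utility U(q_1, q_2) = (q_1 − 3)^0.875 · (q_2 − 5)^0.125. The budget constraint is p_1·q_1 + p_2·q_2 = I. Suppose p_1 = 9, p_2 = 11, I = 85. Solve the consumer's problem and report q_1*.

q_1* = 3.2917

After buying the subsistence bundle (3, 5), a share 0.875 of the remaining income goes to q_1: q_1* = 3 + 0.875·(I − 3p_1 − 5p_2)/p_1.
Discretionary income = 85 − 3·9 − 5·11 = 3; q_1* = 3 + 0.875·3/9 = 3.2917.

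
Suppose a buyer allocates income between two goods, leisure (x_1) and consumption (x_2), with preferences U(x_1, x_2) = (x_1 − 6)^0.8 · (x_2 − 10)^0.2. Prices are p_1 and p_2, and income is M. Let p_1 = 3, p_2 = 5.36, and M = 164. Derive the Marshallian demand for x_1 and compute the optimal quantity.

MRS = 4·(x_2−10)/(x_1−6). Tangency with p_1/p_2 gives x_2−10 = (1/4)·(p_1/p_2)·(x_1−6).
After buying the subsistence bundle (6, 10), a share 0.8 of the remaining income goes to x_1: x_1* = 6 + 0.8·(M − 6p_1 − 10p_2)/p_1.
Discretionary income = 164 − 6·3 − 10·5.36 = 92.4; x_1* = 6 + 0.8·92.4/3 = 30.64.

x_1* = 30.64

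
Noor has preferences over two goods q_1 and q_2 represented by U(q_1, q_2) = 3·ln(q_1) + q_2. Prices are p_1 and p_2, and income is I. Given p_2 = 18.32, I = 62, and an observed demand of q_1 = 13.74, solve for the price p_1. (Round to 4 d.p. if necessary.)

p_1 = 4

MU_q_1 = 3/q_1, MU_q_2 = 1. Tangency: 3/q_1 = p_1/p_2.
So q_1*(p_1,p_2) = 3·p_2/p_1, independent of income; and q_2* = (I − 3·p_2)/p_2.
Set q_1* = 13.74 in the demand function and solve for p_1: p_1 = 4.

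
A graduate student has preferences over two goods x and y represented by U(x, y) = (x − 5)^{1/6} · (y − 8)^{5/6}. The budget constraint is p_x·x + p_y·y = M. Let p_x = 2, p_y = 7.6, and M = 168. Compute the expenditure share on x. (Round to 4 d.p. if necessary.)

After buying the subsistence bundle (5, 8), a share 1/6 of the remaining income goes to x: x* = 5 + 1/6·(M − 5p_x − 8p_y)/p_x.
Discretionary income = 168 − 5·2 − 8·7.6 = 97.2; x* = 5 + 1/6·97.2/2 = 13.1; y* = 8 + 5/6·97.2/7.6 = 18.6579.
Expenditure on x: 2·13.1 = 26.2; share = 0.156.

share on x = 0.156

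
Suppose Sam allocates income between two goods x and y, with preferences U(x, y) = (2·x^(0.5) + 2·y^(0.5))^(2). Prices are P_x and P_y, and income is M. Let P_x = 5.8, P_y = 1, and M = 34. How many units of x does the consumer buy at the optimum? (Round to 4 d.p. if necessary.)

x* = 0.8621

MU_x ∝ 2·x^(-0.5), MU_y ∝ 2·y^(-0.5), so MRS = (y/x)^(0.5) = P_x/P_y.
Solve for the ratio: y/x = [P_x/P_y]^(2).
With the ratio pinned down, the budget gives x* = M/(P_x + P_y·(y/x)) and y* = (y/x)·x*.
Numerically y/x = 33.64, so x* = 34/(5.8 + 1·33.64) = 0.8621.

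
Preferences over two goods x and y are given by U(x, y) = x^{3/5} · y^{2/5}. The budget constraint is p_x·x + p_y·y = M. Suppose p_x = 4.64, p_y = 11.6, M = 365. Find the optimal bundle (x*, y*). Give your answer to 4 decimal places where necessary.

MU_x/MU_y = (0.6·y)/(0.4·x); tangency sets this equal to p_x/p_y.
Rearranging, p_y·y = (2/3)·p_x·x. Substituting into the budget gives p_x·x·(1 + (2/3)) = M.
Demand: x*(p_x,p_y,M) = 0.6·M/p_x and y* = 0.4·M/p_y.
At p_x=4.64, p_y=11.6, M=365: x* = 0.6·365/4.64 = 47.1983, y* = 12.5862.

x* = 47.1983, y* = 12.5862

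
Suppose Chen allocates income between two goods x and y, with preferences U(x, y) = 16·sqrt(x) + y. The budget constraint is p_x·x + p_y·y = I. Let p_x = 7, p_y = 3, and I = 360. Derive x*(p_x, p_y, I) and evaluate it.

x* = 11.7551

MU_x = 8/√x, MU_y = 1. Tangency: 8/√x = p_x/p_y.
Solve: √x = 8·p_y/p_x, so x*(p_x,p_y) = (8·p_y/p_x)², and y* = (I − p_x·x*)/p_y.
Plugging in: x* = (8·3/7)² = 11.7551.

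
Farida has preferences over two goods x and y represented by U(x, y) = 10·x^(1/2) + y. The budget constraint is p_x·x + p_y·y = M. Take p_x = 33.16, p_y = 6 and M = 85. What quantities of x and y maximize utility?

x* = 0.8185, y* = 9.6431

Utility is quasi-linear in y; the FOC for x is 5/√x = p_x/p_y.
Solve: √x = 5·p_y/p_x, so x*(p_x,p_y) = (5·p_y/p_x)², and y* = (M − p_x·x*)/p_y.
Plugging in: x* = (5·6/33.16)² = 0.8185, y* = 9.6431.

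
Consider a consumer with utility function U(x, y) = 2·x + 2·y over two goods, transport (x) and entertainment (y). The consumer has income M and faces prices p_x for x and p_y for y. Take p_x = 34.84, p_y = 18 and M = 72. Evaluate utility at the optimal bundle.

V = 8

Numerically: x* = 0, y* = 4.
Utility at the optimum: U(0, 4) = 8.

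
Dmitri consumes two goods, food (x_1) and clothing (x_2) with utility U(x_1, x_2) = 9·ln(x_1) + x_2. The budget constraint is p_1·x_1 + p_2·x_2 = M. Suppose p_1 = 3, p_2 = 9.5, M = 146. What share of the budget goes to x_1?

share on x_1 = 0.5856

At the given prices: x_1* = 9·9.5/3 = 28.5, and x_2* = 6.3684.
Expenditure on x_1: 3·28.5 = 85.5; share = 0.5856.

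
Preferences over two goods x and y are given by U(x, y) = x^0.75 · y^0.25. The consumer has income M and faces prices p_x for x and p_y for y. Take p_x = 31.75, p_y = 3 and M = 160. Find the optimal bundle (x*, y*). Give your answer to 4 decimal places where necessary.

MU_x/MU_y = (0.75·y)/(0.25·x); tangency sets this equal to p_x/p_y.
So 0.75·p_y·y = 0.25·p_x·x; combined with the budget, a share 0.75 of income goes to x.
Demand: x*(p_x,p_y,M) = 0.75·M/p_x and y* = 0.25·M/p_y.
At p_x=31.75, p_y=3, M=160: x* = 0.75·160/31.75 = 3.7795, y* = 13.3333.

x* = 3.7795, y* = 13.3333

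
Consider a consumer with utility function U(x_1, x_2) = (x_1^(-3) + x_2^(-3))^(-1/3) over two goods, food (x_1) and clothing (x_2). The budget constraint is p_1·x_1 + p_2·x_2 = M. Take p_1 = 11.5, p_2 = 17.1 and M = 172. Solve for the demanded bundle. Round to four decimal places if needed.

With the ratio pinned down, the budget gives x_1* = M/(p_1 + p_2·(x_2/x_1)) and x_2* = (x_2/x_1)·x_1*.
Numerically x_2/x_1 = 0.905577, so x_1* = 172/(11.5 + 17.1·0.905577) = 6.3738 and x_2* = 0.905577·6.3738 = 5.772.

x_1* = 6.3738, x_2* = 5.772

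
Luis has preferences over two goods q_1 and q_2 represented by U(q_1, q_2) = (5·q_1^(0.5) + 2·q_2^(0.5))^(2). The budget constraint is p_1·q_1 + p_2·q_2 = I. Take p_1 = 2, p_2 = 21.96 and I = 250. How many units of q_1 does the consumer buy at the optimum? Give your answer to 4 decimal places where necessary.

q_1* = 123.2047

MRS = MU_q_1/MU_q_2 = (5/2)·(q_2/q_1)^(0.5). Set equal to p_1/p_2.
Hence q_2/q_1 = ((2/5)·p_1/p_2)^(1/(0.5)), i.e. raised to the 2 power.
Substitute q_2 = (q_2/q_1)·q_1 into the budget: q_1* = I/(p_1 + p_2·(q_2/q_1)).
Numerically q_2/q_1 = 0.001327, so q_1* = 250/(2 + 21.96·0.001327) = 123.2047.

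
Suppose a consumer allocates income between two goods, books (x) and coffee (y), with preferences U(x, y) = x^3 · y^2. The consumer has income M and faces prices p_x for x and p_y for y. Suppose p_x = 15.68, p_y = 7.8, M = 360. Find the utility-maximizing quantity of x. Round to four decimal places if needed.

x* = 13.7755

The MRS is (3/2)·y/x. Set MRS = p_x/p_y.
Rearranging, p_y·y = (2/3)·p_x·x. Substituting into the budget gives p_x·x·(1 + (2/3)) = M.
Demand: x*(p_x,p_y,M) = 0.6·M/p_x and y* = 0.4·M/p_y.
At p_x=15.68, p_y=7.8, M=360: x* = 0.6·360/15.68 = 13.7755.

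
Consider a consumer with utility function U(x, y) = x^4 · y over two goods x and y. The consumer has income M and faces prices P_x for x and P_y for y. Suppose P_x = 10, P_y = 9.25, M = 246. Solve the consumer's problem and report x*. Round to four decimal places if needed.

x* = 19.68

At P_x=10, P_y=9.25, M=246: x* = 0.8·246/10 = 19.68.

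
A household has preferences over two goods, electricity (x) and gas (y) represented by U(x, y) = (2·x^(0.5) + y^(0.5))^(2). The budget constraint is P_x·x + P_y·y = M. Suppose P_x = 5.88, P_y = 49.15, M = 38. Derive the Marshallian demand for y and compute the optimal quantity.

MRS = MU_x/MU_y = 2·(y/x)^(0.5). Set equal to P_x/P_y.
Solve for the ratio: y/x = [(1/2)·P_x/P_y]^(2).
Substitute y = (y/x)·x into the budget: x* = M/(P_x + P_y·(y/x)).
Numerically y/x = 0.003578, so x* = 38/(5.88 + 49.15·0.003578) = 6.2749 and y* = 0.003578·6.2749 = 0.0225.

y* = 0.0225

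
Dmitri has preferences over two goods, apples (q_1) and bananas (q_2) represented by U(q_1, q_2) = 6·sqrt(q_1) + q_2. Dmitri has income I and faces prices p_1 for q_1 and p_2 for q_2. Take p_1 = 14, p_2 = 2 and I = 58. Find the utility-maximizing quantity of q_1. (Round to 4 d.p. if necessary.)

Solve: √q_1 = 3·p_2/p_1, so q_1*(p_1,p_2) = (3·p_2/p_1)², and q_2* = (I − p_1·q_1*)/p_2.
Plugging in: q_1* = (3·2/14)² = 0.1837.

q_1* = 0.1837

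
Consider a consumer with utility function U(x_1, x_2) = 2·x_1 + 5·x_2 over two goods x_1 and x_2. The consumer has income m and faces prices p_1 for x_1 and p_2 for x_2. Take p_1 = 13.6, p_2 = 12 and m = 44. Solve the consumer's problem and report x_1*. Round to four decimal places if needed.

x_1* = 0

x_2 gives more utility per dollar, so spend all income on x_2: x_2* = m/p_2, x_1* = 0.
Numerically: x_1* = 0, x_2* = 3.6667.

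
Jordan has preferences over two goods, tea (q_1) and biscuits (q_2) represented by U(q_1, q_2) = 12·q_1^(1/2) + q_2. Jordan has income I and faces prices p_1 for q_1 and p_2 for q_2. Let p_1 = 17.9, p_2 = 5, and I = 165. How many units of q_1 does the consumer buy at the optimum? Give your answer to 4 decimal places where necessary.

q_1* = 2.8089

Solve: √q_1 = 6·p_2/p_1, so q_1*(p_1,p_2) = (6·p_2/p_1)², and q_2* = (I − p_1·q_1*)/p_2.
Plugging in: q_1* = (6·5/17.9)² = 2.8089.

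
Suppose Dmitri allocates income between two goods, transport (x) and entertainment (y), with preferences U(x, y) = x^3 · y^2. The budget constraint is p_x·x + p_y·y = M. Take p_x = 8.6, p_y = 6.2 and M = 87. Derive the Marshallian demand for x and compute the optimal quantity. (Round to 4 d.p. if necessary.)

MU_x/MU_y = (3·y)/(2·x); tangency sets this equal to p_x/p_y.
So 3·p_y·y = 2·p_x·x; combined with the budget, a share 0.6 of income goes to x.
Demand: x*(p_x,p_y,M) = 0.6·M/p_x and y* = 0.4·M/p_y.
At p_x=8.6, p_y=6.2, M=87: x* = 0.6·87/8.6 = 6.0698.

x* = 6.0698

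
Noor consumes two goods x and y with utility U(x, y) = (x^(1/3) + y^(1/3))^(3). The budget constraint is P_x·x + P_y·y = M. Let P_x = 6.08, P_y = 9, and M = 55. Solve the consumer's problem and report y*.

With the ratio pinned down, the budget gives x* = M/(P_x + P_y·(y/x)) and y* = (y/x)·x*.
Numerically y/x = 0.555254, so x* = 55/(6.08 + 9·0.555254) = 4.9651 and y* = 0.555254·4.9651 = 2.7569.

y* = 2.7569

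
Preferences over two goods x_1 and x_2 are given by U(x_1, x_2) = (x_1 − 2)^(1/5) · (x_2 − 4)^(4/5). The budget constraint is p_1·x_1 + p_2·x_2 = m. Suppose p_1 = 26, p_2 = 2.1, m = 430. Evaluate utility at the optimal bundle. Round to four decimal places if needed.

This is Cobb-Douglas in (x_1−2, x_2−4): tangency gives 0.2·p_2·(x_2−4) = 0.8·p_1·(x_1−2).
Substituting into the budget: x_1* = 2 + 0.2·(m − 2·p_1 − 4·p_2)/p_1, and x_2* = 4 + 0.8·(…)/p_2.
Discretionary income = 430 − 2·26 − 4·2.1 = 369.6; x_1* = 2 + 0.2·369.6/26 = 4.8431; x_2* = 4 + 0.8·369.6/2.1 = 144.8.
Utility at the optimum: U(4.8431, 144.8) = 64.5119.

V = 64.5119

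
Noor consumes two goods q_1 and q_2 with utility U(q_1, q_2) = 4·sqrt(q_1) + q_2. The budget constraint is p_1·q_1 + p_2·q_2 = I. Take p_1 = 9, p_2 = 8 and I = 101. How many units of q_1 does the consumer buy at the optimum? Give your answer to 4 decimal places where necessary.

q_1* = 3.1605

MU_q_1 = 2/√q_1, MU_q_2 = 1. Tangency: 2/√q_1 = p_1/p_2.
Solve: √q_1 = 2·p_2/p_1, so q_1*(p_1,p_2) = (2·p_2/p_1)², and q_2* = (I − p_1·q_1*)/p_2.
Plugging in: q_1* = (2·8/9)² = 3.1605.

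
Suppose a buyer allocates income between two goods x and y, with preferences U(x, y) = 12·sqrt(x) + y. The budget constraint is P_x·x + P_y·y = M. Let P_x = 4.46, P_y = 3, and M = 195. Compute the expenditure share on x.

Set MRS = P_x/P_y: 6·x^(−1/2) = P_x/P_y.
Thus x* = (6·P_y/P_x)² — independent of M — with the rest of income spent on y.
Plugging in: x* = (6·3/4.46)² = 16.2883, y* = 40.7848.
Expenditure on x: 4.46·16.2883 = 72.6457; share = 0.3725.

share on x = 0.3725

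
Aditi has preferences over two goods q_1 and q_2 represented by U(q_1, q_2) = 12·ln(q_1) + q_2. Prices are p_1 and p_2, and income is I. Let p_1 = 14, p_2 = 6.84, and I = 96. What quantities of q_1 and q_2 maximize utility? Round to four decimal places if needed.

Set MRS = p_1/p_2: (12/q_1)/1 = p_1/p_2.
So q_1*(p_1,p_2) = 12·p_2/p_1, independent of income; and q_2* = (I − 12·p_2)/p_2.
At the given prices: q_1* = 12·6.84/14 = 5.8629, and q_2* = 2.0351.

q_1* = 5.8629, q_2* = 2.0351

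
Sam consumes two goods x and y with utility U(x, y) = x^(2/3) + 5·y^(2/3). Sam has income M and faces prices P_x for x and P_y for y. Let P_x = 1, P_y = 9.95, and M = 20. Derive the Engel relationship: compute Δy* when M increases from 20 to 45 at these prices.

Δy* = 1.4021

From the CES first-order condition, (1/5)·(y/x)^(1/3) = P_x/P_y.
Solve for the ratio: y/x = [5·P_x/P_y]^(3).
Substitute y = (y/x)·x into the budget: x* = M/(P_x + P_y·(y/x)).
Numerically y/x = 0.126894, so x* = 20/(1 + 9.95·0.126894) = 8.8394 and y* = 0.126894·8.8394 = 1.1217.
At M' = 45: y* = 2.5238. Change: 2.5238 − 1.1217 = 1.4021.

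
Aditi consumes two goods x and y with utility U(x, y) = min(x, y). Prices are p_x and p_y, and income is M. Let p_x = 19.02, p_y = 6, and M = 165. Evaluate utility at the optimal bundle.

V = 6.5947

With perfect complements, no substitution: consume in ratio x:y = 1:1.
Budget: p_x·x + p_y·x = M, so (p_x + p_y)·x = M.
Demand: x*(p_x,p_y,M) = M/(p_x + p_y), y* = M/(p_x + p_y).
Here 19.02 + 6 = 25.02, giving x* = 6.5947 and y* = 6.5947.
Utility at the optimum: U(6.5947, 6.5947) = 6.5947.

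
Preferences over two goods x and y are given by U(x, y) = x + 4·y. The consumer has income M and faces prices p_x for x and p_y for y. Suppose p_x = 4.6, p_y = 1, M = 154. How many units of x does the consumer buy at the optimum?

x* = 0

Linear utility — the consumer picks whichever good has higher MU/price: 1/4.6 = 0.2174 vs 4/1 = 4.
y gives more utility per dollar, so spend all income on y: y* = M/p_y, x* = 0.
Numerically: x* = 0, y* = 154.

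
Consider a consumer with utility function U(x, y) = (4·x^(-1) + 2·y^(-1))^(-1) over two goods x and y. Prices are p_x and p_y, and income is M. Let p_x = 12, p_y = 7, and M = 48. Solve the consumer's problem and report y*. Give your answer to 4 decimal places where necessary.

y* = 2.4046

MRS = MU_x/MU_y = 2·(y/x)^(2). Set equal to p_x/p_y.
Hence y/x = ((1/2)·p_x/p_y)^(1/(2)), i.e. raised to the 0.5 power.
With the ratio pinned down, the budget gives x* = M/(p_x + p_y·(y/x)) and y* = (y/x)·x*.
Numerically y/x = 0.92582, so x* = 48/(12 + 7·0.92582) = 2.5973 and y* = 0.92582·2.5973 = 2.4046.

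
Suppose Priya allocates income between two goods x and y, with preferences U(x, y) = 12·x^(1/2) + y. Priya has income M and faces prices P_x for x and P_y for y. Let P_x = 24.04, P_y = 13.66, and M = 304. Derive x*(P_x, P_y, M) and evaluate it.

Thus x* = (6·P_y/P_x)² — independent of M — with the rest of income spent on y.
Plugging in: x* = (6·13.66/24.04)² = 11.6234.

x* = 11.6234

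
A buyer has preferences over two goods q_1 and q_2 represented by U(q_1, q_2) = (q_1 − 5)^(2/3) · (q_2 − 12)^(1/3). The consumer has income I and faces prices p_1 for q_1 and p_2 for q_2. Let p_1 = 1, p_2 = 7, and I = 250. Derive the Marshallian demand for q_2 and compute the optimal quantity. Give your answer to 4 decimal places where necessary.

q_2* = 19.6667

This is Cobb-Douglas in (q_1−5, q_2−12): tangency gives 2/3·p_2·(q_2−12) = 1/3·p_1·(q_1−5).
Substituting into the budget: q_1* = 5 + 2/3·(I − 5·p_1 − 12·p_2)/p_1, and q_2* = 12 + 1/3·(…)/p_2.
Discretionary income = 250 − 5·1 − 12·7 = 161; q_2* = 12 + 1/3·161/7 = 19.6667.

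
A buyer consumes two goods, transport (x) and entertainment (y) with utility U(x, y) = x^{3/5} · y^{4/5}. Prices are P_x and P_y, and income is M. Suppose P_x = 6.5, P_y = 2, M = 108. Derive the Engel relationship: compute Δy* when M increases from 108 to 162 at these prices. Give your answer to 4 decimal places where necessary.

Δy* = 15.4286

The MRS is (3/4)·y/x. Set MRS = P_x/P_y.
Rearranging, P_y·y = (4/3)·P_x·x. Substituting into the budget gives P_x·x·(1 + (4/3)) = M.
Demand: x*(P_x,P_y,M) = 3/7·M/P_x and y* = 4/7·M/P_y.
At P_x=6.5, P_y=2, M=108: y* = 4/7·108/2 = 30.8571.
At M' = 162: y* = 46.2857. Change: 46.2857 − 30.8571 = 15.4286.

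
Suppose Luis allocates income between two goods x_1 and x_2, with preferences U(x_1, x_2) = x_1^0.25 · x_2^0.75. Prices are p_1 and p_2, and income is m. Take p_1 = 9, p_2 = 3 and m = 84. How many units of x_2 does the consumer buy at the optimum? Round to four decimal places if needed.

x_2* = 21

Tangency: MRS = (1/3)·x_2/x_1 = p_1/p_2.
Rearranging, p_2·x_2 = 3·p_1·x_1. Substituting into the budget gives p_1·x_1·(1 + 3) = m.
Demand: x_1*(p_1,p_2,m) = 0.25·m/p_1 and x_2* = 0.75·m/p_2.
At p_1=9, p_2=3, m=84: x_2* = 0.75·84/3 = 21.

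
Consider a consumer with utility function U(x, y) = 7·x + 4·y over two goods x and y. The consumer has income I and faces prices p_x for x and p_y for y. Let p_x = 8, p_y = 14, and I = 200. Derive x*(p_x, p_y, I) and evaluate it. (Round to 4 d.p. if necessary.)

x* = 25

Linear utility — the consumer picks whichever good has higher MU/price: 7/8 = 0.875 vs 4/14 = 0.2857.
x gives more utility per dollar, so spend all income on x: x* = I/p_x, y* = 0.
Numerically: x* = 25, y* = 0.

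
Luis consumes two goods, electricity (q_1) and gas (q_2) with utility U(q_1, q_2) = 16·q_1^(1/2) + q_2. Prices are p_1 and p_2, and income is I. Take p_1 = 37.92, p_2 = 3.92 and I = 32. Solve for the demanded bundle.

q_1* = 0.6839, q_2* = 1.5472

MU_q_1 = 8/√q_1, MU_q_2 = 1. Tangency: 8/√q_1 = p_1/p_2.
Solve: √q_1 = 8·p_2/p_1, so q_1*(p_1,p_2) = (8·p_2/p_1)², and q_2* = (I − p_1·q_1*)/p_2.
Plugging in: q_1* = (8·3.92/37.92)² = 0.6839, q_2* = 1.5472.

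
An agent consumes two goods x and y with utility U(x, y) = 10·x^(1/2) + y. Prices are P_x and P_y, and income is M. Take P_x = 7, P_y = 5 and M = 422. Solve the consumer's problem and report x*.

Utility is quasi-linear in y; the FOC for x is 5/√x = P_x/P_y.
Solve: √x = 5·P_y/P_x, so x*(P_x,P_y) = (5·P_y/P_x)², and y* = (M − P_x·x*)/P_y.
Plugging in: x* = (5·5/7)² = 12.7551.

x* = 12.7551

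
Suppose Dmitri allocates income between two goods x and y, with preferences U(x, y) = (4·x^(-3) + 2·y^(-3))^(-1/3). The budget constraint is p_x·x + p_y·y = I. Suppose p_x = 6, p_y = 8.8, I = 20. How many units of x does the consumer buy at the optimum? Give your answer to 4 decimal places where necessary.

x* = 1.5718

MU_x ∝ 4·x^(-4), MU_y ∝ 2·y^(-4), so MRS = 2·(y/x)^(4) = p_x/p_y.
Solve for the ratio: y/x = [(1/2)·p_x/p_y]^(0.25).
With the ratio pinned down, the budget gives x* = I/(p_x + p_y·(y/x)) and y* = (y/x)·x*.
Numerically y/x = 0.764117, so x* = 20/(6 + 8.8·0.764117) = 1.5718.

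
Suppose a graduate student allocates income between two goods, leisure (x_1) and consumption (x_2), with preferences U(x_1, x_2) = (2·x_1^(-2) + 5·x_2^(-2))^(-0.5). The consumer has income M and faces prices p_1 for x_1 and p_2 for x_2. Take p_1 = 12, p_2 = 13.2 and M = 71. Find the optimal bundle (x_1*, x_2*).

x_1* = 2.4187, x_2* = 3.18

MRS = MU_x_1/MU_x_2 = (2/5)·(x_2/x_1)^(3). Set equal to p_1/p_2.
Solve for the ratio: x_2/x_1 = [(5/2)·p_1/p_2]^(1/3).
With the ratio pinned down, the budget gives x_1* = M/(p_1 + p_2·(x_2/x_1)) and x_2* = (x_2/x_1)·x_1*.
Numerically x_2/x_1 = 1.314768, so x_1* = 71/(12 + 13.2·1.314768) = 2.4187 and x_2* = 1.314768·2.4187 = 3.18.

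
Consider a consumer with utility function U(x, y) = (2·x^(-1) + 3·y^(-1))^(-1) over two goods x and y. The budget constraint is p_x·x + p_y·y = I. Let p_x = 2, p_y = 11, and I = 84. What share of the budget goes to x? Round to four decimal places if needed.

MU_x ∝ 2·x^(-2), MU_y ∝ 3·y^(-2), so MRS = (2/3)·(y/x)^(2) = p_x/p_y.
Solve for the ratio: y/x = [(3/2)·p_x/p_y]^(0.5).
With the ratio pinned down, the budget gives x* = I/(p_x + p_y·(y/x)) and y* = (y/x)·x*.
Numerically y/x = 0.522233, so x* = 84/(2 + 11·0.522233) = 10.8463 and y* = 0.522233·10.8463 = 5.6643.
Expenditure on x: 2·10.8463 = 21.6926; share = 0.2582.

share on x = 0.2582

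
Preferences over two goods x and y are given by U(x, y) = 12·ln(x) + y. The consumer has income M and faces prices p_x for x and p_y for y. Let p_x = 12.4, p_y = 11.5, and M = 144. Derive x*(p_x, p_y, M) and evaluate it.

MU_x = 12/x, MU_y = 1. Tangency: 12/x = p_x/p_y.
So x*(p_x,p_y) = 12·p_y/p_x, independent of income; and y* = (M − 12·p_y)/p_y.
At the given prices: x* = 12·11.5/12.4 = 11.129.

x* = 11.129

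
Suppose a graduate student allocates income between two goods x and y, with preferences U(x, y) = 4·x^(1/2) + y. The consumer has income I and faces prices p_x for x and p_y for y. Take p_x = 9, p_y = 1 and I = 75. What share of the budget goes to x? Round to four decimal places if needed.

Plugging in: x* = (2·1/9)² = 0.0494, y* = 74.5556.
Expenditure on x: 9·0.0494 = 0.4444; share = 0.0059.

share on x = 0.0059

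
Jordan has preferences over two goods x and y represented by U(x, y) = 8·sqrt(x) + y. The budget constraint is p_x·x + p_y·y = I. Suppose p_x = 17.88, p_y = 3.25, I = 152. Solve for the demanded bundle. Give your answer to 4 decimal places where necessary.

x* = 0.5286, y* = 43.861

MU_x = 4/√x, MU_y = 1. Tangency: 4/√x = p_x/p_y.
Thus x* = (4·p_y/p_x)² — independent of I — with the rest of income spent on y.
Plugging in: x* = (4·3.25/17.88)² = 0.5286, y* = 43.861.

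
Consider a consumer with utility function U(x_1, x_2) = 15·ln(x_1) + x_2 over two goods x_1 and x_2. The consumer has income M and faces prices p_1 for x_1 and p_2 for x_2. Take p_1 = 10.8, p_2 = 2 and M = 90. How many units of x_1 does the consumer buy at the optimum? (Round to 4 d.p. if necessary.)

At the given prices: x_1* = 15·2/10.8 = 2.7778.

x_1* = 2.7778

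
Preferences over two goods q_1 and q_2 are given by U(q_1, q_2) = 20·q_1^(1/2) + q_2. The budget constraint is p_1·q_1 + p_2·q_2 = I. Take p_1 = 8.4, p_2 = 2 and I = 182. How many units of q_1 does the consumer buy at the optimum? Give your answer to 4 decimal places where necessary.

Set MRS = p_1/p_2: 10·q_1^(−1/2) = p_1/p_2.
Thus q_1* = (10·p_2/p_1)² — independent of I — with the rest of income spent on q_2.
Plugging in: q_1* = (10·2/8.4)² = 5.6689.

q_1* = 5.6689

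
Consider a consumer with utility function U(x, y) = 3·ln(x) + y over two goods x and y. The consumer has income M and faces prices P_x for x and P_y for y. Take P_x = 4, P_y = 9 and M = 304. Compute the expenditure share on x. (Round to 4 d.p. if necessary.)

share on x = 0.0888

Set MRS = P_x/P_y: (3/x)/1 = P_x/P_y.
So x*(P_x,P_y) = 3·P_y/P_x, independent of income; and y* = (M − 3·P_y)/P_y.
At the given prices: x* = 3·9/4 = 6.75, and y* = 30.7778.
Expenditure on x: 4·6.75 = 27; share = 0.0888.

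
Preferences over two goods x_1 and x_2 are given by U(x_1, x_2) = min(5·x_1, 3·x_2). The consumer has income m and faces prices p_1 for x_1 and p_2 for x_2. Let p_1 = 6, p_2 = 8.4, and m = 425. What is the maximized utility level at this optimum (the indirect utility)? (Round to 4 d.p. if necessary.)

V = 106.25

Demand: x_1*(p_1,p_2,m) = 3·m/(3·p_1 + 5·p_2), x_2* = 5·m/(3·p_1 + 5·p_2).
Here 3·6 + 5·8.4 = 60, giving x_1* = 21.25 and x_2* = 35.4167.
Utility at the optimum: U(21.25, 35.4167) = 106.25.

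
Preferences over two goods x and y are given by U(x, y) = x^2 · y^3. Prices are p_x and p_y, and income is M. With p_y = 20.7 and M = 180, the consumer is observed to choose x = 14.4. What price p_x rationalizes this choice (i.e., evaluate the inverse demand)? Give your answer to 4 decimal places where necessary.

MU_x/MU_y = (2·y)/(3·x); tangency sets this equal to p_x/p_y.
So 2·p_y·y = 3·p_x·x; combined with the budget, a share 0.4 of income goes to x.
Demand: x*(p_x,p_y,M) = 0.4·M/p_x and y* = 0.6·M/p_y.
Set x* = 14.4 in the demand function and solve for p_x: p_x = 5.

p_x = 5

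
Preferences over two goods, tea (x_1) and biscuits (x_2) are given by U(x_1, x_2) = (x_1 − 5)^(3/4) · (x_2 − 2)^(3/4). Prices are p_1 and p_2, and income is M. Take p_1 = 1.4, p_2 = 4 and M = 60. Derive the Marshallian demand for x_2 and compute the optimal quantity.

x_2* = 7.625

Discretionary income = 60 − 5·1.4 − 2·4 = 45; x_2* = 2 + 0.5·45/4 = 7.625.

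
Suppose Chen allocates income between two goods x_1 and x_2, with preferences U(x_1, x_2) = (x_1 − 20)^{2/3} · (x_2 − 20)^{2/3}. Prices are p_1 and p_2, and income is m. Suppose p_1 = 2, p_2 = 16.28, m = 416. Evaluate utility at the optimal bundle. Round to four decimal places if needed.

After buying the subsistence bundle (20, 20), a share 0.5 of the remaining income goes to x_1: x_1* = 20 + 0.5·(m − 20p_1 − 20p_2)/p_1.
Discretionary income = 416 − 20·2 − 20·16.28 = 50.4; x_1* = 20 + 0.5·50.4/2 = 32.6; x_2* = 20 + 0.5·50.4/16.28 = 21.5479.
Utility at the optimum: U(32.6, 21.5479) = 7.2457.

V = 7.2457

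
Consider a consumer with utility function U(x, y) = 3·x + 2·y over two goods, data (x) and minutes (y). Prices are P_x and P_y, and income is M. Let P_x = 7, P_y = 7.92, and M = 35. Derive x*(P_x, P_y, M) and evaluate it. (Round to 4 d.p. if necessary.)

Numerically: x* = 5, y* = 0.

x* = 5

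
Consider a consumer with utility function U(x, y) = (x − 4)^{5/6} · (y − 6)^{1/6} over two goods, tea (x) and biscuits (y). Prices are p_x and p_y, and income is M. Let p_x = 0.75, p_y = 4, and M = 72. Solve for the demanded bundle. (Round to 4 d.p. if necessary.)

x* = 54, y* = 7.875

This is Cobb-Douglas in (x−4, y−6): tangency gives 5/6·p_y·(y−6) = 1/6·p_x·(x−4).
After buying the subsistence bundle (4, 6), a share 5/6 of the remaining income goes to x: x* = 4 + 5/6·(M − 4p_x − 6p_y)/p_x.
Discretionary income = 72 − 4·0.75 − 6·4 = 45; x* = 4 + 5/6·45/0.75 = 54; y* = 6 + 1/6·45/4 = 7.875.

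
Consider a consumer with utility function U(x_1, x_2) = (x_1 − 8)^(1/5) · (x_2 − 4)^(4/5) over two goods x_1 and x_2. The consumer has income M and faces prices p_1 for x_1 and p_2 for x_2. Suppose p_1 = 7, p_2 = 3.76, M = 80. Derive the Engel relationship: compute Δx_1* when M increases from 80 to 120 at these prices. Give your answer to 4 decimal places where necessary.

Δx_1* = 1.1429

Let x_1' = x_1−8, x_2' = x_2−4. MRS = (1/4)·x_2'/x_1' = p_1/p_2.
Substituting into the budget: x_1* = 8 + 0.2·(M − 8·p_1 − 4·p_2)/p_1, and x_2* = 4 + 0.8·(…)/p_2.
Discretionary income = 80 − 8·7 − 4·3.76 = 8.96; x_1* = 8 + 0.2·8.96/7 = 8.256.
At M' = 120: x_1* = 9.3989. Change: 9.3989 − 8.256 = 1.1429.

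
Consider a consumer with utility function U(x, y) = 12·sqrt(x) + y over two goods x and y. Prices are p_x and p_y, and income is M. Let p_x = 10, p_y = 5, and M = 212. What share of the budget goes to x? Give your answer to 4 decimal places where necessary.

share on x = 0.4245

Set MRS = p_x/p_y: 6·x^(−1/2) = p_x/p_y.
Thus x* = (6·p_y/p_x)² — independent of M — with the rest of income spent on y.
Plugging in: x* = (6·5/10)² = 9, y* = 24.4.
Expenditure on x: 10·9 = 90; share = 0.4245.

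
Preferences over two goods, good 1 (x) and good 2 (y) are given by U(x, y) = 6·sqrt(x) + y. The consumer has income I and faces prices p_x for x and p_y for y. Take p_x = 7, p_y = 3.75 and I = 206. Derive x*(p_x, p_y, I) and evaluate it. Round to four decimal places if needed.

x* = 2.5829

Set MRS = p_x/p_y: 3·x^(−1/2) = p_x/p_y.
Solve: √x = 3·p_y/p_x, so x*(p_x,p_y) = (3·p_y/p_x)², and y* = (I − p_x·x*)/p_y.
Plugging in: x* = (3·3.75/7)² = 2.5829.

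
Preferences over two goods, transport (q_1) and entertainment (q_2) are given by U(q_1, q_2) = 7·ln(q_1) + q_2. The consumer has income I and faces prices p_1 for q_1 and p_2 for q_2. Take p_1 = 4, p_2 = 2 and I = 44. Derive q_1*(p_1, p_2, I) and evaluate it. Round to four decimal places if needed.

So q_1*(p_1,p_2) = 7·p_2/p_1, independent of income; and q_2* = (I − 7·p_2)/p_2.
At the given prices: q_1* = 7·2/4 = 3.5.

q_1* = 3.5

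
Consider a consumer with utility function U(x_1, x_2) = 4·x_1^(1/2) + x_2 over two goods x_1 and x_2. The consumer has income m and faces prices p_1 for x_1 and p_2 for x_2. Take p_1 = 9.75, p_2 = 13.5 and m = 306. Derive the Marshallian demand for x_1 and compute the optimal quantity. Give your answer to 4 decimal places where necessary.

x_1* = 7.6686

Set MRS = p_1/p_2: 2·x_1^(−1/2) = p_1/p_2.
Solve: √x_1 = 2·p_2/p_1, so x_1*(p_1,p_2) = (2·p_2/p_1)², and x_2* = (m − p_1·x_1*)/p_2.
Plugging in: x_1* = (2·13.5/9.75)² = 7.6686.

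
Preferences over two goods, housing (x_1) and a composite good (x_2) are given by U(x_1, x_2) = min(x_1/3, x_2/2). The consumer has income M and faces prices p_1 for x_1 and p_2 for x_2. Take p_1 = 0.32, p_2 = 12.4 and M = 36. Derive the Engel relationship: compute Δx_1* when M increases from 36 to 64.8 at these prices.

Δx_1* = 3.354

Demand: x_1*(p_1,p_2,M) = 3·M/(3·p_1 + 2·p_2), x_2* = 2·M/(3·p_1 + 2·p_2).
Here 3·0.32 + 2·12.4 = 25.76, giving x_1* = 4.1925.
At M' = 64.8: x_1* = 7.5466. Change: 7.5466 − 4.1925 = 3.354.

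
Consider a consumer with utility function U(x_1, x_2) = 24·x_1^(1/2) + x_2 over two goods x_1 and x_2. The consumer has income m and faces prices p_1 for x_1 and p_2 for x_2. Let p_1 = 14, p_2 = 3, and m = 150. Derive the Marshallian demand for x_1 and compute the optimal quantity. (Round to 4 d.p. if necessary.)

Utility is quasi-linear in x_2; the FOC for x_1 is 12/√x_1 = p_1/p_2.
Thus x_1* = (12·p_2/p_1)² — independent of m — with the rest of income spent on x_2.
Plugging in: x_1* = (12·3/14)² = 6.6122.

x_1* = 6.6122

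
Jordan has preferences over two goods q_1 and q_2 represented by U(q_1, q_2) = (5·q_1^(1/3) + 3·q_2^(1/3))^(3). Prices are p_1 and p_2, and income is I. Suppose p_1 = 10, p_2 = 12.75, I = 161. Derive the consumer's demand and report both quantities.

q_1* = 11.4055, q_2* = 3.6819

MRS = MU_q_1/MU_q_2 = (5/3)·(q_2/q_1)^(2/3). Set equal to p_1/p_2.
Solve for the ratio: q_2/q_1 = [(3/5)·p_1/p_2]^(1.5).
Substitute q_2 = (q_2/q_1)·q_1 into the budget: q_1* = I/(p_1 + p_2·(q_2/q_1)).
Numerically q_2/q_1 = 0.322821, so q_1* = 161/(10 + 12.75·0.322821) = 11.4055 and q_2* = 0.322821·11.4055 = 3.6819.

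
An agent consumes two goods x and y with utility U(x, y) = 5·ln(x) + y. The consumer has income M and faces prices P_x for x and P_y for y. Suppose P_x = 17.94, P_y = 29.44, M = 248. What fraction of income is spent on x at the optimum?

share on x = 0.5935

MU_x = 5/x, MU_y = 1. Tangency: 5/x = P_x/P_y.
So x*(P_x,P_y) = 5·P_y/P_x, independent of income; and y* = (M − 5·P_y)/P_y.
At the given prices: x* = 5·29.44/17.94 = 8.2051, and y* = 3.4239.
Expenditure on x: 17.94·8.2051 = 147.2; share = 0.5935.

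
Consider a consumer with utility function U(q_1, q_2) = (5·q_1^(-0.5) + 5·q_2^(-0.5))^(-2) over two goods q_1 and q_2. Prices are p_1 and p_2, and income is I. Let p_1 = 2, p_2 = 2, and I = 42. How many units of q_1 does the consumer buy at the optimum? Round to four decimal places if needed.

MU_q_1 ∝ 5·q_1^(-1.5), MU_q_2 ∝ 5·q_2^(-1.5), so MRS = (q_2/q_1)^(1.5) = p_1/p_2.
Solve for the ratio: q_2/q_1 = [p_1/p_2]^(2/3).
With the ratio pinned down, the budget gives q_1* = I/(p_1 + p_2·(q_2/q_1)) and q_2* = (q_2/q_1)·q_1*.
Numerically q_2/q_1 = 1, so q_1* = 42/(2 + 2·1) = 10.5.

q_1* = 10.5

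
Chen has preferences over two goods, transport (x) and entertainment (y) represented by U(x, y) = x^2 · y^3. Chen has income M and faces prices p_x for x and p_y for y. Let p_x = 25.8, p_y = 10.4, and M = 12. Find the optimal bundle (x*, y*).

Demand: x*(p_x,p_y,M) = 0.4·M/p_x and y* = 0.6·M/p_y.
At p_x=25.8, p_y=10.4, M=12: x* = 0.4·12/25.8 = 0.186, y* = 0.6923.

x* = 0.186, y* = 0.6923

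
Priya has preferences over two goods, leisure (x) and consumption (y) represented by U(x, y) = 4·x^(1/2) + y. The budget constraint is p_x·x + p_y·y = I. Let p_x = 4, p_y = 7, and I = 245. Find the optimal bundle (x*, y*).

Solve: √x = 2·p_y/p_x, so x*(p_x,p_y) = (2·p_y/p_x)², and y* = (I − p_x·x*)/p_y.
Plugging in: x* = (2·7/4)² = 12.25, y* = 28.

x* = 12.25, y* = 28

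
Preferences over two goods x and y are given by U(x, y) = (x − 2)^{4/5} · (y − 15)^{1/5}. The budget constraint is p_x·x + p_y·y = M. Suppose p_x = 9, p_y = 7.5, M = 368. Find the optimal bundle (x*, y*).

MRS = 4·(y−15)/(x−2). Tangency with p_x/p_y gives y−15 = (1/4)·(p_x/p_y)·(x−2).
Substituting into the budget: x* = 2 + 0.8·(M − 2·p_x − 15·p_y)/p_x, and y* = 15 + 0.2·(…)/p_y.
Discretionary income = 368 − 2·9 − 15·7.5 = 237.5; x* = 2 + 0.8·237.5/9 = 23.1111; y* = 15 + 0.2·237.5/7.5 = 21.3333.

x* = 23.1111, y* = 21.3333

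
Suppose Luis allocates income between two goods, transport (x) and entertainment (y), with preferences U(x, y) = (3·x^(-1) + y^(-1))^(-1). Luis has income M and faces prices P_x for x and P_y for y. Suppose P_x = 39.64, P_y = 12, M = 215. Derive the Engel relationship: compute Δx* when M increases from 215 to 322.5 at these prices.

MRS = MU_x/MU_y = 3·(y/x)^(2). Set equal to P_x/P_y.
Solve for the ratio: y/x = [(1/3)·P_x/P_y]^(0.5).
With the ratio pinned down, the budget gives x* = M/(P_x + P_y·(y/x)) and y* = (y/x)·x*.
Numerically y/x = 1.049338, so x* = 215/(39.64 + 12·1.049338) = 4.1162.
At M' = 322.5: x* = 6.1744. Change: 6.1744 − 4.1162 = 2.0581.

Δx* = 2.0581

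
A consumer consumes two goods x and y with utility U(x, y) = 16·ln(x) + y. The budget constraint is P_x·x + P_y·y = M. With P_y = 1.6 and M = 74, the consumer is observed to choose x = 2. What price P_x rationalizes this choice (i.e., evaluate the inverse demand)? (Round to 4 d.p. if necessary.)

Set MRS = P_x/P_y: (16/x)/1 = P_x/P_y.
So x*(P_x,P_y) = 16·P_y/P_x, independent of income; and y* = (M − 16·P_y)/P_y.
Set x* = 2 in the demand function and solve for P_x: P_x = 12.8.

P_x = 12.8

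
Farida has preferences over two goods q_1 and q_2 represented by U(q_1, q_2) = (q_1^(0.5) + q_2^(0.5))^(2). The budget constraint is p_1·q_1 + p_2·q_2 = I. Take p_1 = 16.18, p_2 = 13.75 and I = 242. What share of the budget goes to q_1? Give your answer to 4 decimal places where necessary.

share on q_1 = 0.4594

Substitute q_2 = (q_2/q_1)·q_1 into the budget: q_1* = I/(p_1 + p_2·(q_2/q_1)).
Numerically q_2/q_1 = 1.384687, so q_1* = 242/(16.18 + 13.75·1.384687) = 6.8712 and q_2* = 1.384687·6.8712 = 9.5145.
Expenditure on q_1: 16.18·6.8712 = 111.1761; share = 0.4594.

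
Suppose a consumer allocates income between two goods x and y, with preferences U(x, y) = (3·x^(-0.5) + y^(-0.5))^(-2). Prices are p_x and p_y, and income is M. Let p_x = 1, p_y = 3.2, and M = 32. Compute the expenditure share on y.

share on y = 0.4147

Numerically y/x = 0.221387, so x* = 32/(1 + 3.2·0.221387) = 18.7305 and y* = 0.221387·18.7305 = 4.1467.
Expenditure on y: 3.2·4.1467 = 13.2695; share = 0.4147.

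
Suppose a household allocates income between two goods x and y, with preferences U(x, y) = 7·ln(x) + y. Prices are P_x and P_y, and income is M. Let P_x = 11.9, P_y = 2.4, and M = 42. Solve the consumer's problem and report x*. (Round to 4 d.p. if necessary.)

x* = 1.4118

So x*(P_x,P_y) = 7·P_y/P_x, independent of income; and y* = (M − 7·P_y)/P_y.
At the given prices: x* = 7·2.4/11.9 = 1.4118.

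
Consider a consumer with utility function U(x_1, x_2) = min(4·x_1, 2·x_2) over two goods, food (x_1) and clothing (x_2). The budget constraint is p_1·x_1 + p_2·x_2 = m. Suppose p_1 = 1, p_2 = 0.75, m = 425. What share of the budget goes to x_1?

Leontief preferences: the optimum is at the kink where x_1/2 = x_2/4, i.e. x_2 = 2·x_1.
Budget: p_1·x_1 + p_2·2·x_1 = m, so (2·p_1 + 4·p_2)·x_1 = 2·m.
Demand: x_1*(p_1,p_2,m) = 2·m/(2·p_1 + 4·p_2), x_2* = 4·m/(2·p_1 + 4·p_2).
Here 2·1 + 4·0.75 = 5, giving x_1* = 170 and x_2* = 340.
Expenditure on x_1: 1·170 = 170; share = 0.4.

share on x_1 = 0.4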